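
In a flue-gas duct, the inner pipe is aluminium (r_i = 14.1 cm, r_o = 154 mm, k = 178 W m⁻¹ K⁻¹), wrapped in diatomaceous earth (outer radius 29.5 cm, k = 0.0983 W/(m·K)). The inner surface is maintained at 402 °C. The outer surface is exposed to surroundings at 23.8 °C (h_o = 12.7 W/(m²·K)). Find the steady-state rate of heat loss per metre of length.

Treat each layer as a resistance in series:
  R'_aluminium = ln(0.154/0.141)/(2πk) = 0.08819/(2π·178) = 7.886×10^-5 m·K/W
  R'_diatomaceous earth = ln(0.295/0.154)/(2πk) = 0.6500/(2π·0.0983) = 1.052 m·K/W
  R'_conv,out = 1/(2πr h) = 1/(2π·0.295·12.7) = 0.04248 m·K/W
ΣR = 7.886×10^-5 + 1.052 + 0.04248 = 1.095 m·K/W
Q' = ΔT/ΣR = (402 °C − 23.8 °C)/1.095 = 345 W/m

Q' = 345 W/m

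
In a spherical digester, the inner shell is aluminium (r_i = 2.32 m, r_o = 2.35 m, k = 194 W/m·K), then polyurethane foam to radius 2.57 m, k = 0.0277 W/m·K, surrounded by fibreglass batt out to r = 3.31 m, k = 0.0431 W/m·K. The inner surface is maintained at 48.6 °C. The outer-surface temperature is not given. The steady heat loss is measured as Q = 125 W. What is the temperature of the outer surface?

T_out = 15.4 °C

Sum the resistances:
  R_aluminium = (1/2.32 − 1/2.35)/(4πk) = 0.005503/(4π·194) = 2.257×10^-6 K/W
  R_polyurethane foam = (1/2.35 − 1/2.57)/(4πk) = 0.03643/(4π·0.0277) = 0.1046 K/W
  R_fibreglass batt = (1/2.57 − 1/3.31)/(4πk) = 0.08699/(4π·0.0431) = 0.1606 K/W
ΣR = 0.2653 K/W
ΔT = Q·ΣR = 125 × 0.2653 = 33.16 K
Heat flows outward, so T_out = T_in − ΔT = 48.6 − 33.16 = 15.4 °C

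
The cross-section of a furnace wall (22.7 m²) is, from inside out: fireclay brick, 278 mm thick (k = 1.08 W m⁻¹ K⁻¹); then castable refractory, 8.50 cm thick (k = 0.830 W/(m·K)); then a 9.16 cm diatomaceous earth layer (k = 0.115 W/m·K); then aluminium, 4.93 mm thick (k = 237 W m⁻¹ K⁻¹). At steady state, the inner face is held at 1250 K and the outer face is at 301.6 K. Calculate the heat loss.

Q = 18.6 kW

Treat each layer as a resistance in series:
  R_fireclay brick = L/(kA) = 0.278/(1.08·22.7) = 0.01134 K/W
  R_castable refractory = L/(kA) = 0.0850/(0.830·22.7) = 0.004511 K/W
  R_diatomaceous earth = L/(kA) = 0.0916/(0.115·22.7) = 0.03509 K/W
  R_aluminium = L/(kA) = 0.00493/(237·22.7) = 9.164×10^-7 K/W
ΣR = 0.01134 + 0.004511 + 0.03509 + 9.164×10^-7 = 0.05094 K/W
Q = ΔT/ΣR = (1250 K − 301.6 K)/0.05094 = 18600 W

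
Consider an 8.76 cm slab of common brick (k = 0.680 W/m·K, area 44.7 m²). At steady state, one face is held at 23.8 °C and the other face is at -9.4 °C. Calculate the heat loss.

Q = 11500 W

Q = kA·ΔT/L = 0.680 × 44.7 × |23.8 °C − -9.4 °C| / 0.0876 = 11500 W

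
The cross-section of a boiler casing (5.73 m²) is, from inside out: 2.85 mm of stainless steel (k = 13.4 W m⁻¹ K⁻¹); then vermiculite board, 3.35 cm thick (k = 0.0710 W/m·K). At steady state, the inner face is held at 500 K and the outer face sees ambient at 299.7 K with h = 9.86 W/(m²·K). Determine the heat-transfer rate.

Treat each layer as a resistance in series:
  R_stainless steel = L/(kA) = 0.00285/(13.4·5.73) = 3.712×10^-5 K/W
  R_vermiculite board = L/(kA) = 0.0335/(0.0710·5.73) = 0.08234 K/W
  R_conv,out = 1/(hA) = 1/(9.86·5.73) = 0.01770 K/W
ΣR = 3.712×10^-5 + 0.08234 + 0.01770 = 0.1001 K/W
Q = ΔT/ΣR = (500 K − 299.7 K)/0.1001 = 2000 W

Q = 2.00 kW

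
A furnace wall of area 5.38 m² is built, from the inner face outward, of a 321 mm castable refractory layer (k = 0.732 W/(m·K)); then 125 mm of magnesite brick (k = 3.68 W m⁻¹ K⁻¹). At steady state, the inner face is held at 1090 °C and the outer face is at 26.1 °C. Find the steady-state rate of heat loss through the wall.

Q = 12100 W

Series thermal resistances, inner to outer:
  R_castable refractory = L/(kA) = 0.321/(0.732·5.38) = 0.08151 K/W
  R_magnesite brick = L/(kA) = 0.125/(3.68·5.38) = 0.006314 K/W
ΣR = 0.08151 + 0.006314 = 0.08782 K/W
Q = ΔT/ΣR = (1090 °C − 26.1 °C)/0.08782 = 12100 W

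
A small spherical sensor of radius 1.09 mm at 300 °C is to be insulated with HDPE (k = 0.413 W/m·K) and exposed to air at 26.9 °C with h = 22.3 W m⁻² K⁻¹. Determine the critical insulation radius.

For a sphere, r_cr = 2k_ins/h = 2·0.413/22.3 = 0.0370 m = 3.70 cm

r_cr = 3.70 cm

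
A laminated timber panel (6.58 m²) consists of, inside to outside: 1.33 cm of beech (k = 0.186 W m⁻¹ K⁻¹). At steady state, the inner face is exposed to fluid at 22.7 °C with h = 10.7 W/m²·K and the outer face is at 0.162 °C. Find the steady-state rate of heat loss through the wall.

Q = 899 W

Series thermal resistances, inner to outer:
  R_conv,in = 1/(hA) = 1/(10.7·6.58) = 0.01420 K/W
  R_beech = L/(kA) = 0.0133/(0.186·6.58) = 0.01087 K/W
ΣR = 0.01420 + 0.01087 = 0.02507 K/W
Q = ΔT/ΣR = (22.7 °C − 0.162 °C)/0.02507 = 899 W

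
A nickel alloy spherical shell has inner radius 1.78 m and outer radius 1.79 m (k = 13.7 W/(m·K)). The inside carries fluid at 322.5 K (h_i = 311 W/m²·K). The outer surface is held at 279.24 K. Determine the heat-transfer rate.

Q = 437 kW

Series thermal resistances, inner to outer:
  R_conv,in = 1/(4πr²h) = 1/(4π·1.78²·311) = 8.076×10^-5 K/W
  R_nickel alloy = (1/1.78 − 1/1.79)/(4πk) = 0.003139/(4π·13.7) = 1.823×10^-5 K/W
ΣR = 8.076×10^-5 + 1.823×10^-5 = 9.899×10^-5 K/W
Q = ΔT/ΣR = (322.5 K − 279.24 K)/9.899×10^-5 = 4.37×10^5 W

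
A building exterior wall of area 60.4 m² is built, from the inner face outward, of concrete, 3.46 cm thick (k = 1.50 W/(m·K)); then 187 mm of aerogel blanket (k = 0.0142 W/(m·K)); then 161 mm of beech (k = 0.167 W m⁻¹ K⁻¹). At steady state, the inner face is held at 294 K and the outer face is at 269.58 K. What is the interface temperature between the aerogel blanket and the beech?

Resistance network (inner→outer):
  R_concrete = L/(kA) = 0.0346/(1.50·60.4) = 3.819×10^-4 K/W
  R_aerogel blanket = L/(kA) = 0.187/(0.0142·60.4) = 0.2180 K/W
  R_beech = L/(kA) = 0.161/(0.167·60.4) = 0.01596 K/W
ΣR = 3.819×10^-4 + 0.2180 + 0.01596 = 0.2343 K/W
Q = ΔT/ΣR = (294 K − 269.58 K)/0.2343 = 104.2 W
From the inner boundary to the aerogel blanket/beech interface, ΣR_partial = 0.2184 K/W.
T_interface = T_in − Q·ΣR_partial = 294 K − (104.2)(0.2184) = 271.24 K

T = 271.24 K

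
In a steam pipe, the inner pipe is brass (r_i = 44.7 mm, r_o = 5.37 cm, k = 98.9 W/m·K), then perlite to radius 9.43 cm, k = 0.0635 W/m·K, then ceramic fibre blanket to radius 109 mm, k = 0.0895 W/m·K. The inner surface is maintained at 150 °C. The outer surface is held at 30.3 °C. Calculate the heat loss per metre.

Resistance network (inner→outer):
  R'_brass = ln(0.0537/0.0447)/(2πk) = 0.1834/(2π·98.9) = 2.952×10^-4 m·K/W
  R'_perlite = ln(0.0943/0.0537)/(2πk) = 0.5631/(2π·0.0635) = 1.411 m·K/W
  R'_ceramic fibre blanket = ln(0.109/0.0943)/(2πk) = 0.1449/(2π·0.0895) = 0.2576 m·K/W
ΣR = 2.952×10^-4 + 1.411 + 0.2576 = 1.669 m·K/W
Q' = ΔT/ΣR = (150 °C − 30.3 °C)/1.669 = 71.7 W/m

Q' = 71.7 W/m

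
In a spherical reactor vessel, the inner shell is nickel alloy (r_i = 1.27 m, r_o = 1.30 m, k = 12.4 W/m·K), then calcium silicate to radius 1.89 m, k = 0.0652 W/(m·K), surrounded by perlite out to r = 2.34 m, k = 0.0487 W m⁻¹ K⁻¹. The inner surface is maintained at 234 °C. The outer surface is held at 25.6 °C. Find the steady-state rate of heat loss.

Treat each layer as a resistance in series:
  R_nickel alloy = (1/1.27 − 1/1.30)/(4πk) = 0.01817/(4π·12.4) = 1.166×10^-4 K/W
  R_calcium silicate = (1/1.30 − 1/1.89)/(4πk) = 0.2401/(4π·0.0652) = 0.2931 K/W
  R_perlite = (1/1.89 − 1/2.34)/(4πk) = 0.1018/(4π·0.0487) = 0.1663 K/W
ΣR = 1.166×10^-4 + 0.2931 + 0.1663 = 0.4595 K/W
Q = ΔT/ΣR = (234 °C − 25.6 °C)/0.4595 = 454 W

Q = 454 W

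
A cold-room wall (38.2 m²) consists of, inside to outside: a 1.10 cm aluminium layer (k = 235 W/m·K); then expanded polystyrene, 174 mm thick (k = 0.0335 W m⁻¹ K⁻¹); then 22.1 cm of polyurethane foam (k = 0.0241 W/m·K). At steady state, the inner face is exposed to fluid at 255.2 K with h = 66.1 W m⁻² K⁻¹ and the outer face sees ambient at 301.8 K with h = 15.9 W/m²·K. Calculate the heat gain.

Series thermal resistances, inner to outer:
  R_conv,in = 1/(hA) = 1/(66.1·38.2) = 3.960×10^-4 K/W
  R_aluminium = L/(kA) = 0.0110/(235·38.2) = 1.225×10^-6 K/W
  R_expanded polystyrene = L/(kA) = 0.174/(0.0335·38.2) = 0.1360 K/W
  R_polyurethane foam = L/(kA) = 0.221/(0.0241·38.2) = 0.2401 K/W
  R_conv,out = 1/(hA) = 1/(15.9·38.2) = 0.001646 K/W
ΣR = 3.960×10^-4 + 1.225×10^-6 + 0.1360 + 0.2401 + 0.001646 = 0.3781 K/W
Q = ΔT/ΣR = (255.2 K − 301.8 K)/0.3781 = -123 W
(Negative Q ⇒ heat flows inward; heat gain = 123 W.)

Q = 123 W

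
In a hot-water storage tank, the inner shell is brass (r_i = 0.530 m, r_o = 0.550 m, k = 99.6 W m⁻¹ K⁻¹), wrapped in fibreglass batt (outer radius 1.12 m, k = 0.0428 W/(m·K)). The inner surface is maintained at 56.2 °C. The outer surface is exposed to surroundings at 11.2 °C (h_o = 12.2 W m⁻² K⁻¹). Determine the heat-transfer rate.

Resistance network (inner→outer):
  R_brass = (1/0.530 − 1/0.550)/(4πk) = 0.06861/(4π·99.6) = 5.482×10^-5 K/W
  R_fibreglass batt = (1/0.550 − 1/1.12)/(4πk) = 0.9253/(4π·0.0428) = 1.720 K/W
  R_conv,out = 1/(4πr²h) = 1/(4π·1.12²·12.2) = 0.005200 K/W
ΣR = 5.482×10^-5 + 1.720 + 0.005200 = 1.725 K/W
Q = ΔT/ΣR = (56.2 °C − 11.2 °C)/1.725 = 26.1 W

Q = 26.1 W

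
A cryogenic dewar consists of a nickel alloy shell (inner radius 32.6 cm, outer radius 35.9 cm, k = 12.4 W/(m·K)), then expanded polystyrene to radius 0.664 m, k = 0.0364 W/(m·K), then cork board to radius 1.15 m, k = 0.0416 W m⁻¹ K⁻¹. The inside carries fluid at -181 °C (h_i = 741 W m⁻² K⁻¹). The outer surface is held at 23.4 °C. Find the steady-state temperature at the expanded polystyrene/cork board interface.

T = -38.5 °C

Treat each layer as a resistance in series:
  R_conv,in = 1/(4πr²h) = 1/(4π·0.326²·741) = 0.001011 K/W
  R_nickel alloy = (1/0.326 − 1/0.359)/(4πk) = 0.2820/(4π·12.4) = 0.001810 K/W
  R_expanded polystyrene = (1/0.359 − 1/0.664)/(4πk) = 1.279/(4π·0.0364) = 2.797 K/W
  R_cork board = (1/0.664 − 1/1.15)/(4πk) = 0.6365/(4π·0.0416) = 1.217 K/W
ΣR = 0.001011 + 0.001810 + 2.797 + 1.217 = 4.017 K/W
Q = ΔT/ΣR = (-181 °C − 23.4 °C)/4.017 = -50.88 W
From the inner boundary to the expanded polystyrene/cork board interface, ΣR_partial = 2.800 K/W.
T_interface = T_in − Q·ΣR_partial = -181 °C − (-50.88)(2.800) = -38.5 °C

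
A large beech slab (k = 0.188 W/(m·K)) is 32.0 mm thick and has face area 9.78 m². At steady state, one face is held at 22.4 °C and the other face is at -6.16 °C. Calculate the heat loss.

Q = 1640 W

Q = kA·ΔT/L = 0.188 × 9.78 × |22.4 °C − -6.16 °C| / 0.0320 = 1640 W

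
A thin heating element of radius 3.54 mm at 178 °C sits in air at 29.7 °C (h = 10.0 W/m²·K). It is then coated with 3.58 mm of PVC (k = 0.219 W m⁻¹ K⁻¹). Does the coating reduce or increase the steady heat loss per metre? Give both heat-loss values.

increases: 33.0 → 54.1 W/m

Critical radius for a cylinder: r_cr = k/h = 0.0219 m = 2.19 cm.
Outer radius after coating: r₂ = 0.00354 + 0.00358 = 0.00712 m.
Since r₁ < r_cr and r₂ ≤ r_cr, the coating moves toward the maximum at r_cr — heat loss rises.
Bare: R = 1/(2πr₁h) = 4.496 m·K/W; Q = 148.3/4.496 = 33.0 W/m.
Coated: R = R_cond + R_conv = 2.743 m·K/W; Q = 148.3/2.743 = 54.1 W/m.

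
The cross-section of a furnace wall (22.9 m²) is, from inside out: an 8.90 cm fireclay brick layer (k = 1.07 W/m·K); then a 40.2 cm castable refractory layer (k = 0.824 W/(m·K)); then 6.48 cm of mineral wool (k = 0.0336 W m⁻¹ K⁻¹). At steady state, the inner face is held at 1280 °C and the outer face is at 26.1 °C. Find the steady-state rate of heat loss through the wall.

Q = 11.5 kW

Treat each layer as a resistance in series:
  R_fireclay brick = L/(kA) = 0.0890/(1.07·22.9) = 0.003632 K/W
  R_castable refractory = L/(kA) = 0.402/(0.824·22.9) = 0.02130 K/W
  R_mineral wool = L/(kA) = 0.0648/(0.0336·22.9) = 0.08422 K/W
ΣR = 0.003632 + 0.02130 + 0.08422 = 0.1092 K/W
Q = ΔT/ΣR = (1280 °C − 26.1 °C)/0.1092 = 11500 W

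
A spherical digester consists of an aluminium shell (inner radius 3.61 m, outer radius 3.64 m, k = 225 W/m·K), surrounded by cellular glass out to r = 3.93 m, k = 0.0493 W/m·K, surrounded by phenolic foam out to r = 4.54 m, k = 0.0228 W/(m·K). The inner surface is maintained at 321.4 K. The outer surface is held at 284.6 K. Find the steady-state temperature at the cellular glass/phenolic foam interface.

Resistance network (inner→outer):
  R_aluminium = (1/3.61 − 1/3.64)/(4πk) = 0.002283/(4π·225) = 8.075×10^-7 K/W
  R_cellular glass = (1/3.64 − 1/3.93)/(4πk) = 0.02027/(4π·0.0493) = 0.03272 K/W
  R_phenolic foam = (1/3.93 − 1/4.54)/(4πk) = 0.03419/(4π·0.0228) = 0.1193 K/W
ΣR = 8.075×10^-7 + 0.03272 + 0.1193 = 0.1520 K/W
Q = ΔT/ΣR = (321.4 K − 284.6 K)/0.1520 = 242.1 W
From the inner boundary to the cellular glass/phenolic foam interface, ΣR_partial = 0.03272 K/W.
T_interface = T_in − Q·ΣR_partial = 321.4 K − (242.1)(0.03272) = 313.5 K

T = 313.5 K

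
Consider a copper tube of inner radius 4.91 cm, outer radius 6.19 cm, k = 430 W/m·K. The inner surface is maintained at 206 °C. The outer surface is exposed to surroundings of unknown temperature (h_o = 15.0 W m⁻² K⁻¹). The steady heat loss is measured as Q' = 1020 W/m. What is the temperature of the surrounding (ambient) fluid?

T_out = 31.1 °C

Series resistances:
  R'_copper = ln(0.0619/0.0491)/(2πk) = 0.2317/(2π·430) = 8.574×10^-5 m·K/W
  R'_conv,out = 1/(2πr h) = 1/(2π·0.0619·15.0) = 0.1714 m·K/W
ΣR = 0.1715 m·K/W
ΔT = Q'·ΣR = 1020 × 0.1715 = 174.9 K
Heat flows outward, so T_out = T_in − ΔT = 206 − 174.9 = 31.1 °C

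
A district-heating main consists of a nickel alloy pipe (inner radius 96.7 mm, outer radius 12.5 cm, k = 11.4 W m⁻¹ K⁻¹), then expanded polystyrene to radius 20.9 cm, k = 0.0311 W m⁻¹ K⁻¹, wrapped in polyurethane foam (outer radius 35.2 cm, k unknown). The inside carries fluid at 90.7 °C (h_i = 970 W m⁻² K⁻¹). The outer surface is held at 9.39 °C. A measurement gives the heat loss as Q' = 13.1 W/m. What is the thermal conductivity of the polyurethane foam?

ΣR = ΔT/Q' = |90.7 − 9.39|/13.1 = 6.207 m·K/W
Known resistances:
  R'_conv,in = 1/(2πr h) = 1/(2π·0.0967·970) = 0.001697 m·K/W
  R'_nickel alloy = ln(0.125/0.0967)/(2πk) = 0.2567/(2π·11.4) = 0.003584 m·K/W
  R'_expanded polystyrene = ln(0.209/0.125)/(2πk) = 0.5140/(2π·0.0311) = 2.631 m·K/W
R_polyurethane foam = ΣR − ΣR_known = 6.207 − 2.636 = 3.571 m·K/W
ln(r₂/r₁)/(2πk) = 3.571 ⇒ k = 0.5213/(2π·3.571) = 0.0232 W/m·K

k = 0.0232 W/m·K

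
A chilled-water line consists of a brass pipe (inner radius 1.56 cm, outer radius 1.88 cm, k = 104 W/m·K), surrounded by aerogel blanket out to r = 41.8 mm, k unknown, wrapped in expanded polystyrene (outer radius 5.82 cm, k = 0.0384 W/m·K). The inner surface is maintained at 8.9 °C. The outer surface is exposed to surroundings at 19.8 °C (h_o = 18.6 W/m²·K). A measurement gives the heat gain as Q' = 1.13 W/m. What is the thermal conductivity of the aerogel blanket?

ΣR = ΔT/Q' = |8.9 − 19.8|/1.13 = 9.646 m·K/W
Known resistances:
  R'_brass = ln(0.0188/0.0156)/(2πk) = 0.1866/(2π·104) = 2.855×10^-4 m·K/W
  R'_expanded polystyrene = ln(0.0582/0.0418)/(2πk) = 0.3310/(2π·0.0384) = 1.372 m·K/W
  R'_conv,out = 1/(2πr h) = 1/(2π·0.0582·18.6) = 0.1470 m·K/W
R_aerogel blanket = ΣR − ΣR_known = 9.646 − 1.519 = 8.127 m·K/W
ln(r₂/r₁)/(2πk) = 8.127 ⇒ k = 0.7990/(2π·8.127) = 0.0156 W/m·K

k = 0.0156 W/m·K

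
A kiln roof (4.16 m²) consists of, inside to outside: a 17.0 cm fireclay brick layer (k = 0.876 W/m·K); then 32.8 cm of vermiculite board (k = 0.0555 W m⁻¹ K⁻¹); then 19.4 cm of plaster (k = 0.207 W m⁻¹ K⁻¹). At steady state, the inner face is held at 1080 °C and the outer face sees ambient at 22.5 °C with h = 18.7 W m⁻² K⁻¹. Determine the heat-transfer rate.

Q = 620 W

Resistance network (inner→outer):
  R_fireclay brick = L/(kA) = 0.170/(0.876·4.16) = 0.04665 K/W
  R_vermiculite board = L/(kA) = 0.328/(0.0555·4.16) = 1.421 K/W
  R_plaster = L/(kA) = 0.194/(0.207·4.16) = 0.2253 K/W
  R_conv,out = 1/(hA) = 1/(18.7·4.16) = 0.01285 K/W
ΣR = 0.04665 + 1.421 + 0.2253 + 0.01285 = 1.706 K/W
Q = ΔT/ΣR = (1080 °C − 22.5 °C)/1.706 = 620 W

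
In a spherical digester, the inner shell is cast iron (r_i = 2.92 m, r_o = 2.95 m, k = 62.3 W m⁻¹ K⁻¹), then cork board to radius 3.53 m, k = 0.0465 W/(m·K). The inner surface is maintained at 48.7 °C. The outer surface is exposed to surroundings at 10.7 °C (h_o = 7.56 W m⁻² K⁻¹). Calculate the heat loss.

Q = 395 W

Resistance network (inner→outer):
  R_cast iron = (1/2.92 − 1/2.95)/(4πk) = 0.003483/(4π·62.3) = 4.449×10^-6 K/W
  R_cork board = (1/2.95 − 1/3.53)/(4πk) = 0.05570/(4π·0.0465) = 0.09532 K/W
  R_conv,out = 1/(4πr²h) = 1/(4π·3.53²·7.56) = 8.447×10^-4 K/W
ΣR = 4.449×10^-6 + 0.09532 + 8.447×10^-4 = 0.09617 K/W
Q = ΔT/ΣR = (48.7 °C − 10.7 °C)/0.09617 = 395 W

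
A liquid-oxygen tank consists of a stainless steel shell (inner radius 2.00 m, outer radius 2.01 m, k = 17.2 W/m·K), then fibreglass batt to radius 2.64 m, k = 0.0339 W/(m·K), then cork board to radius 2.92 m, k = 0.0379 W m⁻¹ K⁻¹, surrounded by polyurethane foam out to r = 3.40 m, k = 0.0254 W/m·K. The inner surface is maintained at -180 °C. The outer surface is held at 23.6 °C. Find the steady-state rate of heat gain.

Q = 402 W

Resistance network (inner→outer):
  R_stainless steel = (1/2.00 − 1/2.01)/(4πk) = 0.002488/(4π·17.2) = 1.151×10^-5 K/W
  R_fibreglass batt = (1/2.01 − 1/2.64)/(4πk) = 0.1187/(4π·0.0339) = 0.2787 K/W
  R_cork board = (1/2.64 − 1/2.92)/(4πk) = 0.03632/(4π·0.0379) = 0.07626 K/W
  R_polyurethane foam = (1/2.92 − 1/3.40)/(4πk) = 0.04835/(4π·0.0254) = 0.1515 K/W
ΣR = 1.151×10^-5 + 0.2787 + 0.07626 + 0.1515 = 0.5065 K/W
Q = ΔT/ΣR = (-180 °C − 23.6 °C)/0.5065 = -402 W
(Negative Q ⇒ heat flows inward; heat gain = 402 W.)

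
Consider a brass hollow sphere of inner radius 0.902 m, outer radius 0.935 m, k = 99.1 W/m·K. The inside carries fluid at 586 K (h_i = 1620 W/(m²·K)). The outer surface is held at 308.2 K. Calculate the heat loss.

Q = 3.03×10^6 W

Treat each layer as a resistance in series:
  R_conv,in = 1/(4πr²h) = 1/(4π·0.902²·1620) = 6.038×10^-5 K/W
  R_brass = (1/0.902 − 1/0.935)/(4πk) = 0.03913/(4π·99.1) = 3.142×10^-5 K/W
ΣR = 6.038×10^-5 + 3.142×10^-5 = 9.180×10^-5 K/W
Q = ΔT/ΣR = (586 K − 308.2 K)/9.180×10^-5 = 3.03×10^6 W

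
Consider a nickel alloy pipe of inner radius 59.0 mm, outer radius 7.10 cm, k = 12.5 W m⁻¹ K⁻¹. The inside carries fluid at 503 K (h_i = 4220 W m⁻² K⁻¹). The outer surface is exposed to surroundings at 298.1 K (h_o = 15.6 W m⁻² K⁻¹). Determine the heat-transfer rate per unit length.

Resistance network (inner→outer):
  R'_conv,in = 1/(2πr h) = 1/(2π·0.0590·4220) = 6.392×10^-4 m·K/W
  R'_nickel alloy = ln(0.0710/0.0590)/(2πk) = 0.1851/(2π·12.5) = 0.002357 m·K/W
  R'_conv,out = 1/(2πr h) = 1/(2π·0.0710·15.6) = 0.1437 m·K/W
ΣR = 6.392×10^-4 + 0.002357 + 0.1437 = 0.1467 m·K/W
Q' = ΔT/ΣR = (503 K − 298.1 K)/0.1467 = 1400 W/m

Q' = 1400 W/m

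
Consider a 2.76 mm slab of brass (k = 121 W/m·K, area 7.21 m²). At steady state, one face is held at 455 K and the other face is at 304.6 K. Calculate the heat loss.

Q = kA·ΔT/L = 121 × 7.21 × |455 K − 304.6 K| / 0.00276 = 4.75×10^7 W

Q = 4.75×10^7 W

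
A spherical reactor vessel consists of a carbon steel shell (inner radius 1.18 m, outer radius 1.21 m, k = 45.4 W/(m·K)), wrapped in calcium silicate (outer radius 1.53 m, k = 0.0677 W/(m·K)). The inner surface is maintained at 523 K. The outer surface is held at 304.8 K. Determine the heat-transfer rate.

Resistance network (inner→outer):
  R_carbon steel = (1/1.18 − 1/1.21)/(4πk) = 0.02101/(4π·45.4) = 3.683×10^-5 K/W
  R_calcium silicate = (1/1.21 − 1/1.53)/(4πk) = 0.1729/(4π·0.0677) = 0.2032 K/W
ΣR = 3.683×10^-5 + 0.2032 = 0.2032 K/W
Q = ΔT/ΣR = (523 K − 304.8 K)/0.2032 = 1070 W

Q = 1070 W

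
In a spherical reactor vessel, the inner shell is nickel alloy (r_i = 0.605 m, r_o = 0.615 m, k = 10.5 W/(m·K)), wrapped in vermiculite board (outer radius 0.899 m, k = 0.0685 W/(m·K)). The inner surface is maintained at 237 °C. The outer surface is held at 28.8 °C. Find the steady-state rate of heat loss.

Q = 349 W

Resistance network (inner→outer):
  R_nickel alloy = (1/0.605 − 1/0.615)/(4πk) = 0.02688/(4π·10.5) = 2.037×10^-4 K/W
  R_vermiculite board = (1/0.615 − 1/0.899)/(4πk) = 0.5137/(4π·0.0685) = 0.5967 K/W
ΣR = 2.037×10^-4 + 0.5967 = 0.5969 K/W
Q = ΔT/ΣR = (237 °C − 28.8 °C)/0.5969 = 349 W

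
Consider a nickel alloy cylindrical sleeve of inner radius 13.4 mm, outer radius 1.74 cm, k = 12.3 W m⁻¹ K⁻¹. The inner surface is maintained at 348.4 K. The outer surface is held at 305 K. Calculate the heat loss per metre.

Q' = 2πk·ΔT/ln(r₂/r₁) = 2π × 12.3 × 43.4 / ln(0.0174/0.0134) = 12800 W/m

Q' = 12.8 kW/m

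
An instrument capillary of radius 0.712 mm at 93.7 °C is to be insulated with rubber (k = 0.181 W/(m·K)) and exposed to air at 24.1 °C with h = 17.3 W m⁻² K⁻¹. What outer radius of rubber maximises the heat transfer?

r_cr = 1.05 cm

For a cylinder, r_cr = k_ins/h = 0.181/17.3 = 0.0105 m = 1.05 cm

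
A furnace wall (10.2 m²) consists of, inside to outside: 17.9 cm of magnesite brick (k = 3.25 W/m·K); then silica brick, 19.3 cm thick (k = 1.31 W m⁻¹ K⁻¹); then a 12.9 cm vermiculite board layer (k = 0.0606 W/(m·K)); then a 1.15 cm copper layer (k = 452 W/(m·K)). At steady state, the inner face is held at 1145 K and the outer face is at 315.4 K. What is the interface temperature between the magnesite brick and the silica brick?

Series thermal resistances, inner to outer:
  R_magnesite brick = L/(kA) = 0.179/(3.25·10.2) = 0.005400 K/W
  R_silica brick = L/(kA) = 0.193/(1.31·10.2) = 0.01444 K/W
  R_vermiculite board = L/(kA) = 0.129/(0.0606·10.2) = 0.2087 K/W
  R_copper = L/(kA) = 0.0115/(452·10.2) = 2.494×10^-6 K/W
ΣR = 0.005400 + 0.01444 + 0.2087 + 2.494×10^-6 = 0.2285 K/W
Q = ΔT/ΣR = (1145 K − 315.4 K)/0.2285 = 3631 W
From the inner boundary to the magnesite brick/silica brick interface, ΣR_partial = 0.005400 K/W.
T_interface = T_in − Q·ΣR_partial = 1145 K − (3631)(0.005400) = 1125 K

T = 1125 K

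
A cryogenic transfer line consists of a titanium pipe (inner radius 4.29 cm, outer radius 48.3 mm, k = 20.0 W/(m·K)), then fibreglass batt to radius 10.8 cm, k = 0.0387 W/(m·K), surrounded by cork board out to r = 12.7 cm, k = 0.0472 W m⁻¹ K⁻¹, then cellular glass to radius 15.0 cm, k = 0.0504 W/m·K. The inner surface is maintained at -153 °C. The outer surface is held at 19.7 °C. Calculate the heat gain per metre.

Treat each layer as a resistance in series:
  R'_titanium = ln(0.0483/0.0429)/(2πk) = 0.1186/(2π·20.0) = 9.435×10^-4 m·K/W
  R'_fibreglass batt = ln(0.108/0.0483)/(2πk) = 0.8047/(2π·0.0387) = 3.309 m·K/W
  R'_cork board = ln(0.127/0.108)/(2πk) = 0.1621/(2π·0.0472) = 0.5464 m·K/W
  R'_cellular glass = ln(0.150/0.127)/(2πk) = 0.1664/(2π·0.0504) = 0.5256 m·K/W
ΣR = 9.435×10^-4 + 3.309 + 0.5464 + 0.5256 = 4.382 m·K/W
Q' = ΔT/ΣR = (-153 °C − 19.7 °C)/4.382 = -39.4 W/m
(Negative Q' ⇒ heat flows inward; heat gain = 39.4 W/m.)

Q' = 39.4 W/m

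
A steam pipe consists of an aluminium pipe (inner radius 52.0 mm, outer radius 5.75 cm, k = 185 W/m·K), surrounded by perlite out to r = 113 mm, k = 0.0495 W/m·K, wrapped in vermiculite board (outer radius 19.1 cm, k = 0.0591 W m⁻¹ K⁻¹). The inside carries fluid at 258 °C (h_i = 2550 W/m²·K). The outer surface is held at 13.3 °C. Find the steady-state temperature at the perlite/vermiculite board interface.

T = 110 °C

Treat each layer as a resistance in series:
  R'_conv,in = 1/(2πr h) = 1/(2π·0.0520·2550) = 0.001200 m·K/W
  R'_aluminium = ln(0.0575/0.0520)/(2πk) = 0.1005/(2π·185) = 8.650×10^-5 m·K/W
  R'_perlite = ln(0.113/0.0575)/(2πk) = 0.6756/(2π·0.0495) = 2.172 m·K/W
  R'_vermiculite board = ln(0.191/0.113)/(2πk) = 0.5249/(2π·0.0591) = 1.414 m·K/W
ΣR = 0.001200 + 8.650×10^-5 + 2.172 + 1.414 = 3.587 m·K/W
Q' = ΔT/ΣR = (258 °C − 13.3 °C)/3.587 = 68.22 W/m
From the inner boundary to the perlite/vermiculite board interface, ΣR_partial = 2.173 m·K/W.
T_interface = T_in − Q'·ΣR_partial = 258 °C − (68.22)(2.173) = 110 °C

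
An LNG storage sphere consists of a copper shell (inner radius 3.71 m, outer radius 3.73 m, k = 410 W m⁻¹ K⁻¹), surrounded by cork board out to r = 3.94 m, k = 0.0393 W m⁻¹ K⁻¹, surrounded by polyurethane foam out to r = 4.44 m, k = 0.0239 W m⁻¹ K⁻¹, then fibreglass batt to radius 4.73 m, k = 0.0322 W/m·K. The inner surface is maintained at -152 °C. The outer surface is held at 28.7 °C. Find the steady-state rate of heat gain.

Q = 1140 W

Treat each layer as a resistance in series:
  R_copper = (1/3.71 − 1/3.73)/(4πk) = 0.001445/(4π·410) = 2.805×10^-7 K/W
  R_cork board = (1/3.73 − 1/3.94)/(4πk) = 0.01429/(4π·0.0393) = 0.02893 K/W
  R_polyurethane foam = (1/3.94 − 1/4.44)/(4πk) = 0.02858/(4π·0.0239) = 0.09517 K/W
  R_fibreglass batt = (1/4.44 − 1/4.73)/(4πk) = 0.01381/(4π·0.0322) = 0.03413 K/W
ΣR = 2.805×10^-7 + 0.02893 + 0.09517 + 0.03413 = 0.1582 K/W
Q = ΔT/ΣR = (-152 °C − 28.7 °C)/0.1582 = -1140 W
(Negative Q ⇒ heat flows inward; heat gain = 1140 W.)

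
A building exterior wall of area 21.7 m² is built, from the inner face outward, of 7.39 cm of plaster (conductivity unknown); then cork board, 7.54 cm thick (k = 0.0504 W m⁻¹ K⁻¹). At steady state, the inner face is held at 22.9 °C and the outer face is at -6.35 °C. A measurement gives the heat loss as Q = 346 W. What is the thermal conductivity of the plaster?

ΣR = ΔT/Q = |22.9 − -6.35|/346 = 0.08454 K/W
Known resistances:
  R_cork board = L/(kA) = 0.0754/(0.0504·21.7) = 0.06894 K/W
R_plaster = ΣR − ΣR_known = 0.08454 − 0.06894 = 0.01560 K/W
L/(kA) = 0.01560 ⇒ k = 0.0739/(0.01560·21.7) = 0.218 W/m·K

k = 0.218 W/m·K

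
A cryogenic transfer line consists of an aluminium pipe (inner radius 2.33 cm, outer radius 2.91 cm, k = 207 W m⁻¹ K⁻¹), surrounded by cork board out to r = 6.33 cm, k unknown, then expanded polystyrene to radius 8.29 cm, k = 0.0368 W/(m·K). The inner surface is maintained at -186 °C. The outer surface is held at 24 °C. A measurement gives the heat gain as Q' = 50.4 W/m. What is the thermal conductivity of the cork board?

ΣR = ΔT/Q' = |-186 − 24|/50.4 = 4.167 m·K/W
Known resistances:
  R'_aluminium = ln(0.0291/0.0233)/(2πk) = 0.2223/(2π·207) = 1.709×10^-4 m·K/W
  R'_expanded polystyrene = ln(0.0829/0.0633)/(2πk) = 0.2697/(2π·0.0368) = 1.167 m·K/W
R_cork board = ΣR − ΣR_known = 4.167 − 1.167 = 3.000 m·K/W
ln(r₂/r₁)/(2πk) = 3.000 ⇒ k = 0.7771/(2π·3.000) = 0.0412 W/m·K

k = 0.0412 W/m·K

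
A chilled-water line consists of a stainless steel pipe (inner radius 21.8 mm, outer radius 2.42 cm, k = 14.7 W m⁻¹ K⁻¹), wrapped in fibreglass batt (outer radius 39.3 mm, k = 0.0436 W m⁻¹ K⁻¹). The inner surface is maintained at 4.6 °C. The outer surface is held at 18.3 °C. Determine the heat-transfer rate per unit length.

Resistance network (inner→outer):
  R'_stainless steel = ln(0.0242/0.0218)/(2πk) = 0.1044/(2π·14.7) = 0.001131 m·K/W
  R'_fibreglass batt = ln(0.0393/0.0242)/(2πk) = 0.4849/(2π·0.0436) = 1.770 m·K/W
ΣR = 0.001131 + 1.770 = 1.771 m·K/W
Q' = ΔT/ΣR = (4.6 °C − 18.3 °C)/1.771 = -7.74 W/m
(Negative Q' ⇒ heat flows inward; heat gain = 7.74 W/m.)

Q' = 7.74 W/m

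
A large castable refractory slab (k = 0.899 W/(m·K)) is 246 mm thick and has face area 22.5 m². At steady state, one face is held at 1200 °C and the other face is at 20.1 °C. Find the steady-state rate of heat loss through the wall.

Q = kA·ΔT/L = 0.899 × 22.5 × |1200 °C − 20.1 °C| / 0.246 = 97000 W

Q = 97.0 kW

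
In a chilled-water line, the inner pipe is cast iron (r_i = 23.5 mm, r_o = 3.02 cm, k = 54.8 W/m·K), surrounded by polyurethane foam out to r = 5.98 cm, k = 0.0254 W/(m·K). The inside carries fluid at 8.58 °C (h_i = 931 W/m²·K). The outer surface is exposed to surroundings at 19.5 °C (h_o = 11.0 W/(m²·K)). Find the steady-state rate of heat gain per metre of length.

Q' = 2.41 W/m

Treat each layer as a resistance in series:
  R'_conv,in = 1/(2πr h) = 1/(2π·0.0235·931) = 0.007274 m·K/W
  R'_cast iron = ln(0.0302/0.0235)/(2πk) = 0.2508/(2π·54.8) = 7.285×10^-4 m·K/W
  R'_polyurethane foam = ln(0.0598/0.0302)/(2πk) = 0.6832/(2π·0.0254) = 4.281 m·K/W
  R'_conv,out = 1/(2πr h) = 1/(2π·0.0598·11.0) = 0.2420 m·K/W
ΣR = 0.007274 + 7.285×10^-4 + 4.281 + 0.2420 = 4.531 m·K/W
Q' = ΔT/ΣR = (8.58 °C − 19.5 °C)/4.531 = -2.41 W/m
(Negative Q' ⇒ heat flows inward; heat gain = 2.41 W/m.)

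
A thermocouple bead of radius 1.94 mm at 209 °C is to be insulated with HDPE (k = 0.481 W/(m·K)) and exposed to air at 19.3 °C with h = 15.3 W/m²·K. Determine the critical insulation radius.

r_cr = 6.29 cm

For a sphere, r_cr = 2k_ins/h = 2·0.481/15.3 = 0.0629 m = 6.29 cm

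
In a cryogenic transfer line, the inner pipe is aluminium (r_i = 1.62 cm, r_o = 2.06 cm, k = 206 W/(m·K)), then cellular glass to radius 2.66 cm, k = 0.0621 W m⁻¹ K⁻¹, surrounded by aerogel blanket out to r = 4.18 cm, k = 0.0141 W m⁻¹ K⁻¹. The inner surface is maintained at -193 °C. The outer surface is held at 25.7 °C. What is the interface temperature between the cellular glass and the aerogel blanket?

Treat each layer as a resistance in series:
  R'_aluminium = ln(0.0206/0.0162)/(2πk) = 0.2403/(2π·206) = 1.856×10^-4 m·K/W
  R'_cellular glass = ln(0.0266/0.0206)/(2πk) = 0.2556/(2π·0.0621) = 0.6551 m·K/W
  R'_aerogel blanket = ln(0.0418/0.0266)/(2πk) = 0.4520/(2π·0.0141) = 5.102 m·K/W
ΣR = 1.856×10^-4 + 0.6551 + 5.102 = 5.757 m·K/W
Q' = ΔT/ΣR = (-193 °C − 25.7 °C)/5.757 = -37.99 W/m
From the inner boundary to the cellular glass/aerogel blanket interface, ΣR_partial = 0.6553 m·K/W.
T_interface = T_in − Q'·ΣR_partial = -193 °C − (-37.99)(0.6553) = -168 °C

T = -168 °C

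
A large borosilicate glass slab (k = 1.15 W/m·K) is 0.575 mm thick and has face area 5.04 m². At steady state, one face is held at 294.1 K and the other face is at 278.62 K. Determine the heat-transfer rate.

Q = kA·ΔT/L = 1.15 × 5.04 × |294.1 K − 278.62 K| / 5.75×10^-4 = 1.56×10^5 W

Q = 156 kW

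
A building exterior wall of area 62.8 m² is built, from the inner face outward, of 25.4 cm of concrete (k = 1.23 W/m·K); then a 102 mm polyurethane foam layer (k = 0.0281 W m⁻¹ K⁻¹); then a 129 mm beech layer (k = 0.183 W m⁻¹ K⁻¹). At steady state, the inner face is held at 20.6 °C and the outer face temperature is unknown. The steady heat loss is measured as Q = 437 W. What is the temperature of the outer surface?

Sum the resistances:
  R_concrete = L/(kA) = 0.254/(1.23·62.8) = 0.003288 K/W
  R_polyurethane foam = L/(kA) = 0.102/(0.0281·62.8) = 0.05780 K/W
  R_beech = L/(kA) = 0.129/(0.183·62.8) = 0.01122 K/W
ΣR = 0.07231 K/W
ΔT = Q·ΣR = 437 × 0.07231 = 31.60 K
Heat flows outward, so T_out = T_in − ΔT = 20.6 − 31.60 = -11.0 °C

T_out = -11.0 °C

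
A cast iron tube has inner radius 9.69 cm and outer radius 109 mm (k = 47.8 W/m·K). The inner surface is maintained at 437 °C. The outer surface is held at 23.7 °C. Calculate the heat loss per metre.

Q' = 2πk·ΔT/ln(r₂/r₁) = 2π × 47.8 × 413.3 / ln(0.109/0.0969) = 1.05×10^6 W/m

Q' = 1050 kW/m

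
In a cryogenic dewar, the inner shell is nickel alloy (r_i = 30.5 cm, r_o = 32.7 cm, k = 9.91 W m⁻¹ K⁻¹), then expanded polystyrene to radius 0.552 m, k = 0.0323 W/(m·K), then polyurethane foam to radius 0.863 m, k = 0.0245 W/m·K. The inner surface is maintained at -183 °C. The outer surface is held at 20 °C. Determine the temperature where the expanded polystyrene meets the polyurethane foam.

Series thermal resistances, inner to outer:
  R_nickel alloy = (1/0.305 − 1/0.327)/(4πk) = 0.2206/(4π·9.91) = 0.001771 K/W
  R_expanded polystyrene = (1/0.327 − 1/0.552)/(4πk) = 1.247/(4π·0.0323) = 3.071 K/W
  R_polyurethane foam = (1/0.552 − 1/0.863)/(4πk) = 0.6528/(4π·0.0245) = 2.120 K/W
ΣR = 0.001771 + 3.071 + 2.120 = 5.193 K/W
Q = ΔT/ΣR = (-183 °C − 20 °C)/5.193 = -39.09 W
From the inner boundary to the expanded polystyrene/polyurethane foam interface, ΣR_partial = 3.073 K/W.
T_interface = T_in − Q·ΣR_partial = -183 °C − (-39.09)(3.073) = -62.9 °C

T = -62.9 °C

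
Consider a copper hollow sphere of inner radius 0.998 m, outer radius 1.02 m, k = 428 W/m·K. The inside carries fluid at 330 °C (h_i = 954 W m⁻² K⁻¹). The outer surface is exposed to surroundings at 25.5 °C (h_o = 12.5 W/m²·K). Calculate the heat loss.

Series thermal resistances, inner to outer:
  R_conv,in = 1/(4πr²h) = 1/(4π·0.998²·954) = 8.375×10^-5 K/W
  R_copper = (1/0.998 − 1/1.02)/(4πk) = 0.02161/(4π·428) = 4.018×10^-6 K/W
  R_conv,out = 1/(4πr²h) = 1/(4π·1.02²·12.5) = 0.006119 K/W
ΣR = 8.375×10^-5 + 4.018×10^-6 + 0.006119 = 0.006207 K/W
Q = ΔT/ΣR = (330 °C − 25.5 °C)/0.006207 = 49100 W

Q = 49.1 kW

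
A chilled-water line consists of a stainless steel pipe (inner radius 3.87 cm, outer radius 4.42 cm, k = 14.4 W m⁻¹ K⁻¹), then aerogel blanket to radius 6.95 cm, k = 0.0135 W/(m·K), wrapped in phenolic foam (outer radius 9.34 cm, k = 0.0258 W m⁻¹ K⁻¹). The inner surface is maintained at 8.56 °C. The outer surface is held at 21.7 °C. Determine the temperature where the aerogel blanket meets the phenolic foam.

T = 18.4 °C

Treat each layer as a resistance in series:
  R'_stainless steel = ln(0.0442/0.0387)/(2πk) = 0.1329/(2π·14.4) = 0.001469 m·K/W
  R'_aerogel blanket = ln(0.0695/0.0442)/(2πk) = 0.4526/(2π·0.0135) = 5.336 m·K/W
  R'_phenolic foam = ln(0.0934/0.0695)/(2πk) = 0.2956/(2π·0.0258) = 1.823 m·K/W
ΣR = 0.001469 + 5.336 + 1.823 = 7.160 m·K/W
Q' = ΔT/ΣR = (8.56 °C − 21.7 °C)/7.160 = -1.835 W/m
From the inner boundary to the aerogel blanket/phenolic foam interface, ΣR_partial = 5.337 m·K/W.
T_interface = T_in − Q'·ΣR_partial = 8.56 °C − (-1.835)(5.337) = 18.4 °C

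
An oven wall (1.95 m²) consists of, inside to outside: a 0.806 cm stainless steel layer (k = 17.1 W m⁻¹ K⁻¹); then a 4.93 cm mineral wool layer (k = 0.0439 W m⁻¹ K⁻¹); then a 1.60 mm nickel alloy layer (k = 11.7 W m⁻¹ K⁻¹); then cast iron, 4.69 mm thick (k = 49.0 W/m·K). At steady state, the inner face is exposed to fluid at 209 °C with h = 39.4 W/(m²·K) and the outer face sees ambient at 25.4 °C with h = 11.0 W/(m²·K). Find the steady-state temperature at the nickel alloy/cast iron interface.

T = 38.9 °C

Resistance network (inner→outer):
  R_conv,in = 1/(hA) = 1/(39.4·1.95) = 0.01302 K/W
  R_stainless steel = L/(kA) = 0.00806/(17.1·1.95) = 2.417×10^-4 K/W
  R_mineral wool = L/(kA) = 0.0493/(0.0439·1.95) = 0.5759 K/W
  R_nickel alloy = L/(kA) = 0.00160/(11.7·1.95) = 7.013×10^-5 K/W
  R_cast iron = L/(kA) = 0.00469/(49.0·1.95) = 4.908×10^-5 K/W
  R_conv,out = 1/(hA) = 1/(11.0·1.95) = 0.04662 K/W
ΣR = 0.01302 + 2.417×10^-4 + 0.5759 + 7.013×10^-5 + 4.908×10^-5 + 0.04662 = 0.6359 K/W
Q = ΔT/ΣR = (209 °C − 25.4 °C)/0.6359 = 288.7 W
From the inner boundary to the nickel alloy/cast iron interface, ΣR_partial = 0.5892 K/W.
T_interface = T_in − Q·ΣR_partial = 209 °C − (288.7)(0.5892) = 38.9 °C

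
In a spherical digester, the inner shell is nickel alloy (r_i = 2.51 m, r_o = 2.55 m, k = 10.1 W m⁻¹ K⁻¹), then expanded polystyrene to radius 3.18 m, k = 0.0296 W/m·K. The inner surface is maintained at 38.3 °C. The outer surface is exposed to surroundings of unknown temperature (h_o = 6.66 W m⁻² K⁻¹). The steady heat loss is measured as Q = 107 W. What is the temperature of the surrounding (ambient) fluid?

Sum the resistances:
  R_nickel alloy = (1/2.51 − 1/2.55)/(4πk) = 0.006250/(4π·10.1) = 4.924×10^-5 K/W
  R_expanded polystyrene = (1/2.55 − 1/3.18)/(4πk) = 0.07769/(4π·0.0296) = 0.2089 K/W
  R_conv,out = 1/(4πr²h) = 1/(4π·3.18²·6.66) = 0.001182 K/W
ΣR = 0.2101 K/W
ΔT = Q·ΣR = 107 × 0.2101 = 22.48 K
Heat flows outward, so T_out = T_in − ΔT = 38.3 − 22.48 = 15.8 °C

T_out = 15.8 °C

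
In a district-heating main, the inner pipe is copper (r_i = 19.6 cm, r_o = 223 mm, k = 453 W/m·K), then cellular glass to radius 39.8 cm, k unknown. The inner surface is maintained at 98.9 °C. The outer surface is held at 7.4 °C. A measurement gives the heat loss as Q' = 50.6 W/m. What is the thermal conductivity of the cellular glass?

k = 0.0510 W/m·K

ΣR = ΔT/Q' = |98.9 − 7.4|/50.6 = 1.808 m·K/W
Known resistances:
  R'_copper = ln(0.223/0.196)/(2πk) = 0.1291/(2π·453) = 4.534×10^-5 m·K/W
R_cellular glass = ΣR − ΣR_known = 1.808 − 4.534×10^-5 = 1.808 m·K/W
ln(r₂/r₁)/(2πk) = 1.808 ⇒ k = 0.5793/(2π·1.808) = 0.0510 W/m·K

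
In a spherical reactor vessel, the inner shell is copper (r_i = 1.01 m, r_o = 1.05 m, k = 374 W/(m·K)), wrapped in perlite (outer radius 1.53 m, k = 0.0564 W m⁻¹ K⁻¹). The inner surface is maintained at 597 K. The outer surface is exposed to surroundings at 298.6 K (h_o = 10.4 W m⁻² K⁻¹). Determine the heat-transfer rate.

Q = 702 W

Resistance network (inner→outer):
  R_copper = (1/1.01 − 1/1.05)/(4πk) = 0.03772/(4π·374) = 8.025×10^-6 K/W
  R_perlite = (1/1.05 − 1/1.53)/(4πk) = 0.2988/(4π·0.0564) = 0.4216 K/W
  R_conv,out = 1/(4πr²h) = 1/(4π·1.53²·10.4) = 0.003269 K/W
ΣR = 8.025×10^-6 + 0.4216 + 0.003269 = 0.4249 K/W
Q = ΔT/ΣR = (597 K − 298.6 K)/0.4249 = 702 W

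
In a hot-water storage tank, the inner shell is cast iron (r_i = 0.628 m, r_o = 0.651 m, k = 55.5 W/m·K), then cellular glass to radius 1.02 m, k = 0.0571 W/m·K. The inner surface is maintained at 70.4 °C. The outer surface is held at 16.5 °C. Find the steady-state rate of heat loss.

Resistance network (inner→outer):
  R_cast iron = (1/0.628 − 1/0.651)/(4πk) = 0.05626/(4π·55.5) = 8.066×10^-5 K/W
  R_cellular glass = (1/0.651 − 1/1.02)/(4πk) = 0.5557/(4π·0.0571) = 0.7745 K/W
ΣR = 8.066×10^-5 + 0.7745 = 0.7746 K/W
Q = ΔT/ΣR = (70.4 °C − 16.5 °C)/0.7746 = 69.6 W

Q = 69.6 W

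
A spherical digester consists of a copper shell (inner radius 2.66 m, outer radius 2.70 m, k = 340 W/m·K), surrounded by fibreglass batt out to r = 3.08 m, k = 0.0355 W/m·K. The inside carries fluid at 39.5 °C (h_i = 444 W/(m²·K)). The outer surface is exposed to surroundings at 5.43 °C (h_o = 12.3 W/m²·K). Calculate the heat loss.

Q = 330 W

Treat each layer as a resistance in series:
  R_conv,in = 1/(4πr²h) = 1/(4π·2.66²·444) = 2.533×10^-5 K/W
  R_copper = (1/2.66 − 1/2.70)/(4πk) = 0.005569/(4π·340) = 1.304×10^-6 K/W
  R_fibreglass batt = (1/2.70 − 1/3.08)/(4πk) = 0.04570/(4π·0.0355) = 0.1024 K/W
  R_conv,out = 1/(4πr²h) = 1/(4π·3.08²·12.3) = 6.820×10^-4 K/W
ΣR = 2.533×10^-5 + 1.304×10^-6 + 0.1024 + 6.820×10^-4 = 0.1031 K/W
Q = ΔT/ΣR = (39.5 °C − 5.43 °C)/0.1031 = 330 W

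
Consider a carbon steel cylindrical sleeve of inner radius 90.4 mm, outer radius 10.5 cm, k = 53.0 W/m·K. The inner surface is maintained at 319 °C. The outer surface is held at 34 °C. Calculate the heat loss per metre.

Q' = 6.34×10^5 W/m

Q' = 2πk·ΔT/ln(r₂/r₁) = 2π × 53.0 × 285 / ln(0.105/0.0904) = 6.34×10^5 W/m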